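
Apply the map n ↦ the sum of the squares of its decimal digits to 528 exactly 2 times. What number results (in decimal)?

528 → 5² + 2² + 8² = 93
93 → 9² + 3² = 90

90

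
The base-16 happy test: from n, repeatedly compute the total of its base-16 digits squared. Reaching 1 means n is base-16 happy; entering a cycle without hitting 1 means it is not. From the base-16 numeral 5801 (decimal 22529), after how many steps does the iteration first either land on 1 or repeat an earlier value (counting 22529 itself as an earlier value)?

22529 = (5,8,0,1)_16 → 5² + 8² + 0² + 1² = 90
90 = (5,10)_16 → 5² + 10² = 125
125 = (7,13)_16 → 7² + 13² = 218
218 = (13,10)_16 → 13² + 10² = 269
269 = (1,0,13)_16 → 1² + 0² + 13² = 170
170 = (10,10)_16 → 10² + 10² = 200
200 = (12,8)_16 → 12² + 8² = 208
208 = (13,0)_16 → 13² + 0² = 169
169 = (10,9)_16 → 10² + 9² = 181
181 = (11,5)_16 → 11² + 5² = 146
146 = (9,2)_16 → 9² + 2² = 85
85 = (5,5)_16 → 5² + 5² = 50
50 = (3,2)_16 → 3² + 2² = 13
13 = (13)_16 → 13² = 169  — 169 repeats.
That took 14 steps.

14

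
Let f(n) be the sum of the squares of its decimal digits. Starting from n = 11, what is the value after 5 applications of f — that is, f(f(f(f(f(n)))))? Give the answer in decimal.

58

11 → 1² + 1² = 1 + 1 = 2
2 → 2² = 4
4 → 4² = 16
16 → 1² + 6² = 1 + 36 = 37
37 → 3² + 7² = 9 + 49 = 58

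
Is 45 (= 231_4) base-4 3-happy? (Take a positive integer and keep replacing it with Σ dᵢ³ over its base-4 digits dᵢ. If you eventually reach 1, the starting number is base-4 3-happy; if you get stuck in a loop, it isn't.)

not base-4 3-happy

45 = (2,3,1)_4 → 2³ + 3³ + 1³ = 8 + 27 + 1 = 36
36 = (2,1,0)_4 → 2³ + 1³ + 0³ = 8 + 1 + 0 = 9
9 = (2,1)_4 → 2³ + 1³ = 8 + 1 = 9  — 9 already seen; the sequence cycles without reaching 1.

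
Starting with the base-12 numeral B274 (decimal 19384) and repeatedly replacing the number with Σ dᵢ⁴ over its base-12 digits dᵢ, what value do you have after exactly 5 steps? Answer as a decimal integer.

19384 = (11,2,7,4)_12 → 11⁴ + 2⁴ + 7⁴ + 4⁴ = 17314
17314 = (10,0,2,10)_12 → 10⁴ + 0⁴ + 2⁴ + 10⁴ = 20016
20016 = (11,7,0,0)_12 → 11⁴ + 7⁴ + 0⁴ + 0⁴ = 17042
17042 = (9,10,4,2)_12 → 9⁴ + 10⁴ + 4⁴ + 2⁴ = 16833
16833 = (9,8,10,9)_12 → 9⁴ + 8⁴ + 10⁴ + 9⁴ = 27218

27218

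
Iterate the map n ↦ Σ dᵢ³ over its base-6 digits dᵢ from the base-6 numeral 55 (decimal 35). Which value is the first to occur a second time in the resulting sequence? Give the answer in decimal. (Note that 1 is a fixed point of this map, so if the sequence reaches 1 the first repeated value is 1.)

35 = (5,5)_6 → 250
250 = (1,0,5,4)_6 → 190
190 = (5,1,4)_6 → 190  — 190 already appeared earlier.

190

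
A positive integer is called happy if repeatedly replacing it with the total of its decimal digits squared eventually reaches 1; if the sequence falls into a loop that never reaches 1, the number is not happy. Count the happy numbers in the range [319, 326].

319: 319 → 91 → 82 → 68 → 100 → 1  — happy
320: 320 → 13 → 10 → 1  — happy
321: 321 → 14 → 17 → 50 → 25 → 29 → 85 → 89 → 145 → 42 → 20 → 4 → 16 → 37 → 58 → 89  — not happy
322: 322 → 17 → 50 → 25 → 29 → 85 → 89 → 145 → 42 → 20 → 4 → 16 → 37 → 58 → 89  — not happy
323: 323 → 22 → 8 → 64 → 52 → 29 → 85 → 89 → 145 → 42 → 20 → 4 → 16 → 37 → 58 → 89  — not happy
324: 324 → 29 → 85 → 89 → 145 → 42 → 20 → 4 → 16 → 37 → 58 → 89  — not happy
325: 325 → 38 → 73 → 58 → 89 → 145 → 42 → 20 → 4 → 16 → 37 → 58  — not happy
326: 326 → 49 → 97 → 130 → 10 → 1  — happy
happy: 319, 320, 326

3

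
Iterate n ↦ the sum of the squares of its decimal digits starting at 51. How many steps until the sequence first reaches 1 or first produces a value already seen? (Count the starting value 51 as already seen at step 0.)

51 → 5² + 1² = 26
26 → 2² + 6² = 40
40 → 4² + 0² = 16
16 → 1² + 6² = 37
37 → 3² + 7² = 58
58 → 5² + 8² = 89
89 → 8² + 9² = 145
145 → 1² + 4² + 5² = 42
42 → 4² + 2² = 20
20 → 2² + 0² = 4
4 → 4² = 16  — 16 repeats.
That took 11 steps.

11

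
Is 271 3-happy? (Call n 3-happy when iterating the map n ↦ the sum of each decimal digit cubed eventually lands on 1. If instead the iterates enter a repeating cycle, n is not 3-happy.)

not 3-happy

271 → 2³ + 7³ + 1³ = 352
352 → 3³ + 5³ + 2³ = 160
160 → 1³ + 6³ + 0³ = 217
217 → 2³ + 1³ + 7³ = 352  — 352 already seen; the sequence cycles without reaching 1.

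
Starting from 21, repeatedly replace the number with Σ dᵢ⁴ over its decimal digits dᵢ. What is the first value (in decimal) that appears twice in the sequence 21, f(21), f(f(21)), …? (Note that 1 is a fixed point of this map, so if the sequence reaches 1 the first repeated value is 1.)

8208

21 → 2⁴ + 1⁴ = 17
17 → 1⁴ + 7⁴ = 2402
2402 → 2⁴ + 4⁴ + 0⁴ + 2⁴ = 288
288 → 2⁴ + 8⁴ + 8⁴ = 8208
8208 → 8⁴ + 2⁴ + 0⁴ + 8⁴ = 8208  — 8208 already appeared earlier.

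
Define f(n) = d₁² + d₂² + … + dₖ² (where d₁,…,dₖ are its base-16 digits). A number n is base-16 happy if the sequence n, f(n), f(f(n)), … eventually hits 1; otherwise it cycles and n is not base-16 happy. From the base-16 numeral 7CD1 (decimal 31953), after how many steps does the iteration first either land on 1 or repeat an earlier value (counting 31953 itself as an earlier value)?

31953 = (7,12,13,1)_16 → 7² + 12² + 13² + 1² = 363
363 = (1,6,11)_16 → 1² + 6² + 11² = 158
158 = (9,14)_16 → 9² + 14² = 277
277 = (1,1,5)_16 → 1² + 1² + 5² = 27
27 = (1,11)_16 → 1² + 11² = 122
122 = (7,10)_16 → 7² + 10² = 149
149 = (9,5)_16 → 9² + 5² = 106
106 = (6,10)_16 → 6² + 10² = 136
136 = (8,8)_16 → 8² + 8² = 128
128 = (8,0)_16 → 8² + 0² = 64
64 = (4,0)_16 → 4² + 0² = 16
16 = (1,0)_16 → 1² + 0² = 1  — reached 1.
That took 12 steps.

12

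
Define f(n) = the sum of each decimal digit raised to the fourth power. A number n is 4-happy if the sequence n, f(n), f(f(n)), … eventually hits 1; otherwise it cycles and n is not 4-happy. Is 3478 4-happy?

3478 → 3⁴ + 4⁴ + 7⁴ + 8⁴ = 81 + 256 + 2401 + 4096 = 6834
6834 → 6⁴ + 8⁴ + 3⁴ + 4⁴ = 1296 + 4096 + 81 + 256 = 5729
5729 → 5⁴ + 7⁴ + 2⁴ + 9⁴ = 625 + 2401 + 16 + 6561 = 9603
9603 → 9⁴ + 6⁴ + 0⁴ + 3⁴ = 6561 + 1296 + 0 + 81 = 7938
7938 → 7⁴ + 9⁴ + 3⁴ + 8⁴ = 2401 + 6561 + 81 + 4096 = 13139
13139 → 1⁴ + 3⁴ + 1⁴ + 3⁴ + 9⁴ = 1 + 81 + 1 + 81 + 6561 = 6725
6725 → 6⁴ + 7⁴ + 2⁴ + 5⁴ = 1296 + 2401 + 16 + 625 = 4338
4338 → 4⁴ + 3⁴ + 3⁴ + 8⁴ = 256 + 81 + 81 + 4096 = 4514
4514 → 4⁴ + 5⁴ + 1⁴ + 4⁴ = 256 + 625 + 1 + 256 = 1138
1138 → 1⁴ + 1⁴ + 3⁴ + 8⁴ = 1 + 1 + 81 + 4096 = 4179
4179 → 4⁴ + 1⁴ + 7⁴ + 9⁴ = 256 + 1 + 2401 + 6561 = 9219
9219 → 9⁴ + 2⁴ + 1⁴ + 9⁴ = 6561 + 16 + 1 + 6561 = 13139  — 13139 already seen; the sequence cycles without reaching 1.

not 4-happy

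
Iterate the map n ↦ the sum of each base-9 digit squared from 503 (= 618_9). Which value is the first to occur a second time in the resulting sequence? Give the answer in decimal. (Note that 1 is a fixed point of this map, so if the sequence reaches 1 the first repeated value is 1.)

503 = (6,1,8)_9 → 6² + 1² + 8² = 36 + 1 + 64 = 101
101 = (1,2,2)_9 → 1² + 2² + 2² = 1 + 4 + 4 = 9
9 = (1,0)_9 → 1² + 0² = 1 + 0 = 1  — reached the fixed point 1.
1 → 1, so 1 is the first repeated value.

1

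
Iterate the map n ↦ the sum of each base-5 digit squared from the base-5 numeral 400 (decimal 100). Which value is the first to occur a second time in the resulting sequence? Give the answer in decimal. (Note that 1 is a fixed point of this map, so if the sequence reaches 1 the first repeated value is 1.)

16

100 = (4,0,0)_5 → 16
16 = (3,1)_5 → 10
10 = (2,0)_5 → 4
4 = (4)_5 → 16  — 16 already appeared earlier.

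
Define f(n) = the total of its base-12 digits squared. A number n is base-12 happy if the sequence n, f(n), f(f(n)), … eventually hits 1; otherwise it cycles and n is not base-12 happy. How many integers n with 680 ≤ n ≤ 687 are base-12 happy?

680: 680 → 144 → 1  (reaches 1)
681: 681 → 161 → 27 → 13 → 2 → 4 → 16 → 17 → 26 → 8 → 64 → 41 → 34 → 104 → 128 → 164 → 66 → 61 → 26  (repeats 26)
682: 682 → 180 → 10 → 100 → 80 → 100  (repeats 100)
683: 683 → 201 → 98 → 68 → 89 → 74 → 40 → 25 → 5 → 25  (repeats 25)
684: 684 → 97 → 65 → 50 → 20 → 65  (repeats 65)
685: 685 → 98 → 68 → 89 → 74 → 40 → 25 → 5 → 25  (repeats 25)
686: 686 → 101 → 89 → 74 → 40 → 25 → 5 → 25  (repeats 25)
687: 687 → 106 → 164 → 66 → 61 → 26 → 8 → 64 → 41 → 34 → 104 → 128 → 164  (repeats 164)
base-12 happy: 680

1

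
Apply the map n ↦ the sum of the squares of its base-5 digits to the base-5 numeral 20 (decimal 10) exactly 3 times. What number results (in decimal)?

10

10 = (2,0)_5 → 2² + 0² = 4 + 0 = 4
4 = (4)_5 → 4² = 16
16 = (3,1)_5 → 3² + 1² = 9 + 1 = 10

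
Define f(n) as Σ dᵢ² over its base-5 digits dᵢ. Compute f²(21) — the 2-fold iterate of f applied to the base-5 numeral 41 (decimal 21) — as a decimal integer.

21 = (4,1)_5 → 4² + 1² = 17
17 = (3,2)_5 → 3² + 2² = 13

13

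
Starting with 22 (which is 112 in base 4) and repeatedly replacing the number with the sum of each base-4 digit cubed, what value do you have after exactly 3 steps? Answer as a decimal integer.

22 = (1,1,2)_4 → 1³ + 1³ + 2³ = 1 + 1 + 8 = 10
10 = (2,2)_4 → 2³ + 2³ = 8 + 8 = 16
16 = (1,0,0)_4 → 1³ + 0³ + 0³ = 1 + 0 + 0 = 1

1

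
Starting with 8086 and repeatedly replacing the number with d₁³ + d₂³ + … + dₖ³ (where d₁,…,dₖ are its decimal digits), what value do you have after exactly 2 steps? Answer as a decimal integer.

8086 → 8³ + 0³ + 8³ + 6³ = 1240
1240 → 1³ + 2³ + 4³ + 0³ = 73

73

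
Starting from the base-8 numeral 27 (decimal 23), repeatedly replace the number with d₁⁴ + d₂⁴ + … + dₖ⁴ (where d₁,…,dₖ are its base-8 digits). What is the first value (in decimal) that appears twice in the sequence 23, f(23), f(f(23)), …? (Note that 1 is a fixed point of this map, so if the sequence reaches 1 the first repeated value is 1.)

23 = (2,7)_8 → 2⁴ + 7⁴ = 2417
2417 = (4,5,6,1)_8 → 4⁴ + 5⁴ + 6⁴ + 1⁴ = 2178
2178 = (4,2,0,2)_8 → 4⁴ + 2⁴ + 0⁴ + 2⁴ = 288
288 = (4,4,0)_8 → 4⁴ + 4⁴ + 0⁴ = 512
512 = (1,0,0,0)_8 → 1⁴ + 0⁴ + 0⁴ + 0⁴ = 1  — reached the fixed point 1.
1 → 1, so 1 is the first repeated value.

1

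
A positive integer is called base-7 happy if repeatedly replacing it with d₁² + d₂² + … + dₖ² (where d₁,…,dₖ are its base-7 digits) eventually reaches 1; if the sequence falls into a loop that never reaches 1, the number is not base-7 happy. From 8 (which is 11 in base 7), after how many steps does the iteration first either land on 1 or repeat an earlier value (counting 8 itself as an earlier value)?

4

8 = (1,1)_7 → 1² + 1² = 2
2 = (2)_7 → 2² = 4
4 = (4)_7 → 4² = 16
16 = (2,2)_7 → 2² + 2² = 8  — 8 repeats.
That took 4 steps.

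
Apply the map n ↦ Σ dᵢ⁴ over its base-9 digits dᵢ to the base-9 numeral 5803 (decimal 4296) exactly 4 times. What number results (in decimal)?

6578

4296 = (5,8,0,3)_9 → 5⁴ + 8⁴ + 0⁴ + 3⁴ = 4802
4802 = (6,5,2,5)_9 → 6⁴ + 5⁴ + 2⁴ + 5⁴ = 2562
2562 = (3,4,5,6)_9 → 3⁴ + 4⁴ + 5⁴ + 6⁴ = 2258
2258 = (3,0,7,8)_9 → 3⁴ + 0⁴ + 7⁴ + 8⁴ = 6578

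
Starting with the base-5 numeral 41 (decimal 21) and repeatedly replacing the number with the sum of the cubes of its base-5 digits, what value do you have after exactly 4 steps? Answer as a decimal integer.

65

21 = (4,1)_5 → 4³ + 1³ = 64 + 1 = 65
65 = (2,3,0)_5 → 2³ + 3³ + 0³ = 8 + 27 + 0 = 35
35 = (1,2,0)_5 → 1³ + 2³ + 0³ = 1 + 8 + 0 = 9
9 = (1,4)_5 → 1³ + 4³ = 1 + 64 = 65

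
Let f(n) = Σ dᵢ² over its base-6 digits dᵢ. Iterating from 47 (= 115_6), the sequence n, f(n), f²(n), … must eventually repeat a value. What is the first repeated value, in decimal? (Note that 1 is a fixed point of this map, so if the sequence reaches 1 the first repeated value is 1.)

25

47 = (1,1,5)_6 → 1² + 1² + 5² = 27
27 = (4,3)_6 → 4² + 3² = 25
25 = (4,1)_6 → 4² + 1² = 17
17 = (2,5)_6 → 2² + 5² = 29
29 = (4,5)_6 → 4² + 5² = 41
41 = (1,0,5)_6 → 1² + 0² + 5² = 26
26 = (4,2)_6 → 4² + 2² = 20
20 = (3,2)_6 → 3² + 2² = 13
13 = (2,1)_6 → 2² + 1² = 5
5 = (5)_6 → 5² = 25  — 25 already appeared earlier.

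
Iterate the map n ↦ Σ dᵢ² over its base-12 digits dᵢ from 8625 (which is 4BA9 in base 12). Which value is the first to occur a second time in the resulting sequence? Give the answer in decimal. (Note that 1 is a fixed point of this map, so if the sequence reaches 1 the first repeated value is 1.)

100

8625 = (4,11,10,9)_12 → 4² + 11² + 10² + 9² = 16 + 121 + 100 + 81 = 318
318 = (2,2,6)_12 → 2² + 2² + 6² = 4 + 4 + 36 = 44
44 = (3,8)_12 → 3² + 8² = 9 + 64 = 73
73 = (6,1)_12 → 6² + 1² = 36 + 1 = 37
37 = (3,1)_12 → 3² + 1² = 9 + 1 = 10
10 = (10)_12 → 10² = 100
100 = (8,4)_12 → 8² + 4² = 64 + 16 = 80
80 = (6,8)_12 → 6² + 8² = 36 + 64 = 100  — 100 already appeared earlier.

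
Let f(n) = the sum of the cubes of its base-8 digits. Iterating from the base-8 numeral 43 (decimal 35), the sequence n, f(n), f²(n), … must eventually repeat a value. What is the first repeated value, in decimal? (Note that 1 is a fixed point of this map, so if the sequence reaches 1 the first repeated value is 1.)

35 = (4,3)_8 → 4³ + 3³ = 64 + 27 = 91
91 = (1,3,3)_8 → 1³ + 3³ + 3³ = 1 + 27 + 27 = 55
55 = (6,7)_8 → 6³ + 7³ = 216 + 343 = 559
559 = (1,0,5,7)_8 → 1³ + 0³ + 5³ + 7³ = 1 + 0 + 125 + 343 = 469
469 = (7,2,5)_8 → 7³ + 2³ + 5³ = 343 + 8 + 125 = 476
476 = (7,3,4)_8 → 7³ + 3³ + 4³ = 343 + 27 + 64 = 434
434 = (6,6,2)_8 → 6³ + 6³ + 2³ = 216 + 216 + 8 = 440
440 = (6,7,0)_8 → 6³ + 7³ + 0³ = 216 + 343 + 0 = 559  — 559 already appeared earlier.

559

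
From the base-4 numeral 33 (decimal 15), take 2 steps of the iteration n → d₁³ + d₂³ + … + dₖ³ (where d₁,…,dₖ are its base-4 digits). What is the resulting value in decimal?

15 = (3,3)_4 → 54
54 = (3,1,2)_4 → 36

36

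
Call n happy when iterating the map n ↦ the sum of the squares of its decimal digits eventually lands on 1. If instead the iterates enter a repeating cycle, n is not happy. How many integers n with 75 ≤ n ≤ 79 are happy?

75: 75 → 74 → 65 → 61 → 37 → 58 → 89 → 145 → 42 → 20 → 4 → 16 → 37  — not happy
76: 76 → 85 → 89 → 145 → 42 → 20 → 4 → 16 → 37 → 58 → 89  — not happy
77: 77 → 98 → 145 → 42 → 20 → 4 → 16 → 37 → 58 → 89 → 145  — not happy
78: 78 → 113 → 11 → 2 → 4 → 16 → 37 → 58 → 89 → 145 → 42 → 20 → 4  — not happy
79: 79 → 130 → 10 → 1  — happy
happy: 79

1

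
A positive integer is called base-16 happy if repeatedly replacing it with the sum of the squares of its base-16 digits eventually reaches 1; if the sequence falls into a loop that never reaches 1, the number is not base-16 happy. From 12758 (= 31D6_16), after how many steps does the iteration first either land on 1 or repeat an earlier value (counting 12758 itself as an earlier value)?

12758 = (3,1,13,6)_16 → 3² + 1² + 13² + 6² = 215
215 = (13,7)_16 → 13² + 7² = 218
218 = (13,10)_16 → 13² + 10² = 269
269 = (1,0,13)_16 → 1² + 0² + 13² = 170
170 = (10,10)_16 → 10² + 10² = 200
200 = (12,8)_16 → 12² + 8² = 208
208 = (13,0)_16 → 13² + 0² = 169
169 = (10,9)_16 → 10² + 9² = 181
181 = (11,5)_16 → 11² + 5² = 146
146 = (9,2)_16 → 9² + 2² = 85
85 = (5,5)_16 → 5² + 5² = 50
50 = (3,2)_16 → 3² + 2² = 13
13 = (13)_16 → 13² = 169  — 169 repeats.
That took 13 steps.

13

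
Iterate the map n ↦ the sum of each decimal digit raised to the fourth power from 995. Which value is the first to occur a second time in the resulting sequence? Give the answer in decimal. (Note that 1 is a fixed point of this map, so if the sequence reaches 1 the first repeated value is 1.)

995 → 9⁴ + 9⁴ + 5⁴ = 13747
13747 → 1⁴ + 3⁴ + 7⁴ + 4⁴ + 7⁴ = 5140
5140 → 5⁴ + 1⁴ + 4⁴ + 0⁴ = 882
882 → 8⁴ + 8⁴ + 2⁴ = 8208
8208 → 8⁴ + 2⁴ + 0⁴ + 8⁴ = 8208  — 8208 already appeared earlier.

8208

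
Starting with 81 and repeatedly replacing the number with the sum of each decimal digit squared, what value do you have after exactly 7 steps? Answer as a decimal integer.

81 → 8² + 1² = 64 + 1 = 65
65 → 6² + 5² = 36 + 25 = 61
61 → 6² + 1² = 36 + 1 = 37
37 → 3² + 7² = 9 + 49 = 58
58 → 5² + 8² = 25 + 64 = 89
89 → 8² + 9² = 64 + 81 = 145
145 → 1² + 4² + 5² = 1 + 16 + 25 = 42

42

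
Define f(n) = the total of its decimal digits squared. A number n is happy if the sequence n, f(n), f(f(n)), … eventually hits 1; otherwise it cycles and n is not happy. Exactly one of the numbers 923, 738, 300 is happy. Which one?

923

923: 923 → 94 → 97 → 130 → 10 → 1  — reaches 1 (happy)
738: 738 → 122 → 9 → 81 → 65 → 61 → 37 → 58 → 89 → 145 → 42 → 20 → 4 → 16 → 37  — repeats 37 (not happy)
300: 300 → 9 → 81 → 65 → 61 → 37 → 58 → 89 → 145 → 42 → 20 → 4 → 16 → 37  — repeats 37 (not happy)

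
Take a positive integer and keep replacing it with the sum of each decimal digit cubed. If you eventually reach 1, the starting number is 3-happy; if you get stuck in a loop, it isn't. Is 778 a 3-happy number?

778 → 7³ + 7³ + 8³ = 1198
1198 → 1³ + 1³ + 9³ + 8³ = 1243
1243 → 1³ + 2³ + 4³ + 3³ = 100
100 → 1³ + 0³ + 0³ = 1  — reached 1.

3-happy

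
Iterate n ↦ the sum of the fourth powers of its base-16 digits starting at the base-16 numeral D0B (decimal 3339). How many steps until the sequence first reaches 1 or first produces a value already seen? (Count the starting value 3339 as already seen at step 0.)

7

3339 = (13,0,11)_16 → 13⁴ + 0⁴ + 11⁴ = 28561 + 0 + 14641 = 43202
43202 = (10,8,12,2)_16 → 10⁴ + 8⁴ + 12⁴ + 2⁴ = 10000 + 4096 + 20736 + 16 = 34848
34848 = (8,8,2,0)_16 → 8⁴ + 8⁴ + 2⁴ + 0⁴ = 4096 + 4096 + 16 + 0 = 8208
8208 = (2,0,1,0)_16 → 2⁴ + 0⁴ + 1⁴ + 0⁴ = 16 + 0 + 1 + 0 = 17
17 = (1,1)_16 → 1⁴ + 1⁴ = 1 + 1 = 2
2 = (2)_16 → 2⁴ = 16
16 = (1,0)_16 → 1⁴ + 0⁴ = 1 + 0 = 1  — reached 1.
That took 7 steps.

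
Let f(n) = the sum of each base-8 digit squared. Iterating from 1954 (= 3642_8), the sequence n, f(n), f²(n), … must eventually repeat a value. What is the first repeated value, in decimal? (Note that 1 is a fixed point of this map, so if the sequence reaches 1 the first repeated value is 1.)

1954 = (3,6,4,2)_8 → 3² + 6² + 4² + 2² = 9 + 36 + 16 + 4 = 65
65 = (1,0,1)_8 → 1² + 0² + 1² = 1 + 0 + 1 = 2
2 = (2)_8 → 2² = 4
4 = (4)_8 → 4² = 16
16 = (2,0)_8 → 2² + 0² = 4 + 0 = 4  — 4 already appeared earlier.

4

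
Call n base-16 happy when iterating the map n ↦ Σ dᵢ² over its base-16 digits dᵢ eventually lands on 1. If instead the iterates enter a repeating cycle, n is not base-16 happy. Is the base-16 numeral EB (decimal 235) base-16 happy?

base-16 happy

235 = (14,11)_16 → 14² + 11² = 317
317 = (1,3,13)_16 → 1² + 3² + 13² = 179
179 = (11,3)_16 → 11² + 3² = 130
130 = (8,2)_16 → 8² + 2² = 68
68 = (4,4)_16 → 4² + 4² = 32
32 = (2,0)_16 → 2² + 0² = 4
4 = (4)_16 → 4² = 16
16 = (1,0)_16 → 1² + 0² = 1  — reached 1.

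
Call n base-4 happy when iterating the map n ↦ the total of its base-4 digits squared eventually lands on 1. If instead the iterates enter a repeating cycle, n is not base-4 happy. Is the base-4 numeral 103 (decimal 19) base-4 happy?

19 = (1,0,3)_4 → 10
10 = (2,2)_4 → 8
8 = (2,0)_4 → 4
4 = (1,0)_4 → 1  — reached 1.

base-4 happy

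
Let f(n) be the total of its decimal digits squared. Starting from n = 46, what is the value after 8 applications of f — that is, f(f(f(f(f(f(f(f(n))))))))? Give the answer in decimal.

46 → 4² + 6² = 16 + 36 = 52
52 → 5² + 2² = 25 + 4 = 29
29 → 2² + 9² = 4 + 81 = 85
85 → 8² + 5² = 64 + 25 = 89
89 → 8² + 9² = 64 + 81 = 145
145 → 1² + 4² + 5² = 1 + 16 + 25 = 42
42 → 4² + 2² = 16 + 4 = 20
20 → 2² + 0² = 4 + 0 = 4

4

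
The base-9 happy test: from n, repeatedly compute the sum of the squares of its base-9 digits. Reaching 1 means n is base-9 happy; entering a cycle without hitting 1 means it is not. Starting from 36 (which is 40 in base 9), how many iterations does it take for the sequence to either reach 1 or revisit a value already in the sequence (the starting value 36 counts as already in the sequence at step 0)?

36 = (4,0)_9 → 4² + 0² = 16
16 = (1,7)_9 → 1² + 7² = 50
50 = (5,5)_9 → 5² + 5² = 50  — 50 repeats.
That took 3 steps.

3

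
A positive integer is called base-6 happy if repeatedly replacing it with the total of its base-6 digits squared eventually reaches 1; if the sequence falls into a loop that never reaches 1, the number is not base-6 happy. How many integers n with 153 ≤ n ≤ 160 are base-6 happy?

153: 153 → 26 → 20 → 13 → 5 → 25 → 17 → 29 → 41 → 26  — not base-6 happy
154: 154 → 33 → 34 → 41 → 26 → 20 → 13 → 5 → 25 → 17 → 29 → 41  — not base-6 happy
155: 155 → 42 → 2 → 4 → 16 → 20 → 13 → 5 → 25 → 17 → 29 → 41 → 26 → 20  — not base-6 happy
156: 156 → 20 → 13 → 5 → 25 → 17 → 29 → 41 → 26 → 20  — not base-6 happy
157: 157 → 21 → 18 → 9 → 10 → 17 → 29 → 41 → 26 → 20 → 13 → 5 → 25 → 17  — not base-6 happy
158: 158 → 24 → 16 → 20 → 13 → 5 → 25 → 17 → 29 → 41 → 26 → 20  — not base-6 happy
159: 159 → 29 → 41 → 26 → 20 → 13 → 5 → 25 → 17 → 29  — not base-6 happy
160: 160 → 36 → 1  — base-6 happy
base-6 happy: 160

1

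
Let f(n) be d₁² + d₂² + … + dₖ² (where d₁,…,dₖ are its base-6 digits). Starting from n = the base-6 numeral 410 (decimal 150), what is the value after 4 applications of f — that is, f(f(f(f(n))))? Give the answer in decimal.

26

150 = (4,1,0)_6 → 4² + 1² + 0² = 16 + 1 + 0 = 17
17 = (2,5)_6 → 2² + 5² = 4 + 25 = 29
29 = (4,5)_6 → 4² + 5² = 16 + 25 = 41
41 = (1,0,5)_6 → 1² + 0² + 5² = 1 + 0 + 25 = 26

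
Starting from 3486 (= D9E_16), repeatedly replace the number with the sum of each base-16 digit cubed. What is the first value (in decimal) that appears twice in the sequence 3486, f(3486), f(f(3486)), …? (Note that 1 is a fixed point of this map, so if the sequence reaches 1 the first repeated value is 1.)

2061

3486 = (13,9,14)_16 → 13³ + 9³ + 14³ = 2197 + 729 + 2744 = 5670
5670 = (1,6,2,6)_16 → 1³ + 6³ + 2³ + 6³ = 1 + 216 + 8 + 216 = 441
441 = (1,11,9)_16 → 1³ + 11³ + 9³ = 1 + 1331 + 729 = 2061
2061 = (8,0,13)_16 → 8³ + 0³ + 13³ = 512 + 0 + 2197 = 2709
2709 = (10,9,5)_16 → 10³ + 9³ + 5³ = 1000 + 729 + 125 = 1854
1854 = (7,3,14)_16 → 7³ + 3³ + 14³ = 343 + 27 + 2744 = 3114
3114 = (12,2,10)_16 → 12³ + 2³ + 10³ = 1728 + 8 + 1000 = 2736
2736 = (10,11,0)_16 → 10³ + 11³ + 0³ = 1000 + 1331 + 0 = 2331
2331 = (9,1,11)_16 → 9³ + 1³ + 11³ = 729 + 1 + 1331 = 2061  — 2061 already appeared earlier.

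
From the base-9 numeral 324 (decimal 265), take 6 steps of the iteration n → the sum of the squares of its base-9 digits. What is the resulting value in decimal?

89

265 = (3,2,4)_9 → 29
29 = (3,2)_9 → 13
13 = (1,4)_9 → 17
17 = (1,8)_9 → 65
65 = (7,2)_9 → 53
53 = (5,8)_9 → 89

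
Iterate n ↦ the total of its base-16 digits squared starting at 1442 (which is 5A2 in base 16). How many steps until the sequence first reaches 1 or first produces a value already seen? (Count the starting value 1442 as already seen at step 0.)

1442 = (5,10,2)_16 → 5² + 10² + 2² = 129
129 = (8,1)_16 → 8² + 1² = 65
65 = (4,1)_16 → 4² + 1² = 17
17 = (1,1)_16 → 1² + 1² = 2
2 = (2)_16 → 2² = 4
4 = (4)_16 → 4² = 16
16 = (1,0)_16 → 1² + 0² = 1  — reached 1.
That took 7 steps.

7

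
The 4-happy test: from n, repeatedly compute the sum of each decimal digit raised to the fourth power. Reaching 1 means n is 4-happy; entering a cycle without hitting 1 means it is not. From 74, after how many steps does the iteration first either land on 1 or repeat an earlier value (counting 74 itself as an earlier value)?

9

74 → 7⁴ + 4⁴ = 2401 + 256 = 2657
2657 → 2⁴ + 6⁴ + 5⁴ + 7⁴ = 16 + 1296 + 625 + 2401 = 4338
4338 → 4⁴ + 3⁴ + 3⁴ + 8⁴ = 256 + 81 + 81 + 4096 = 4514
4514 → 4⁴ + 5⁴ + 1⁴ + 4⁴ = 256 + 625 + 1 + 256 = 1138
1138 → 1⁴ + 1⁴ + 3⁴ + 8⁴ = 1 + 1 + 81 + 4096 = 4179
4179 → 4⁴ + 1⁴ + 7⁴ + 9⁴ = 256 + 1 + 2401 + 6561 = 9219
9219 → 9⁴ + 2⁴ + 1⁴ + 9⁴ = 6561 + 16 + 1 + 6561 = 13139
13139 → 1⁴ + 3⁴ + 1⁴ + 3⁴ + 9⁴ = 1 + 81 + 1 + 81 + 6561 = 6725
6725 → 6⁴ + 7⁴ + 2⁴ + 5⁴ = 1296 + 2401 + 16 + 625 = 4338  — 4338 repeats.
That took 9 steps.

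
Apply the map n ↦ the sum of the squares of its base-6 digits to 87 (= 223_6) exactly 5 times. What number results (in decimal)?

20

87 = (2,2,3)_6 → 2² + 2² + 3² = 4 + 4 + 9 = 17
17 = (2,5)_6 → 2² + 5² = 4 + 25 = 29
29 = (4,5)_6 → 4² + 5² = 16 + 25 = 41
41 = (1,0,5)_6 → 1² + 0² + 5² = 1 + 0 + 25 = 26
26 = (4,2)_6 → 4² + 2² = 16 + 4 = 20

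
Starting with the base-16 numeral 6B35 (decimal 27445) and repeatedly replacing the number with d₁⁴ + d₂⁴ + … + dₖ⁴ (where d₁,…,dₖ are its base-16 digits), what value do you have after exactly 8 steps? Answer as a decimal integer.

1

27445 = (6,11,3,5)_16 → 6⁴ + 11⁴ + 3⁴ + 5⁴ = 1296 + 14641 + 81 + 625 = 16643
16643 = (4,1,0,3)_16 → 4⁴ + 1⁴ + 0⁴ + 3⁴ = 256 + 1 + 0 + 81 = 338
338 = (1,5,2)_16 → 1⁴ + 5⁴ + 2⁴ = 1 + 625 + 16 = 642
642 = (2,8,2)_16 → 2⁴ + 8⁴ + 2⁴ = 16 + 4096 + 16 = 4128
4128 = (1,0,2,0)_16 → 1⁴ + 0⁴ + 2⁴ + 0⁴ = 1 + 0 + 16 + 0 = 17
17 = (1,1)_16 → 1⁴ + 1⁴ = 1 + 1 = 2
2 = (2)_16 → 2⁴ = 16
16 = (1,0)_16 → 1⁴ + 0⁴ = 1 + 0 = 1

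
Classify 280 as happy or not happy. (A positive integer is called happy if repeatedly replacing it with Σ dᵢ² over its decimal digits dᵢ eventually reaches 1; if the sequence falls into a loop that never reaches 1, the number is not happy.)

280 → 2² + 8² + 0² = 4 + 64 + 0 = 68
68 → 6² + 8² = 36 + 64 = 100
100 → 1² + 0² + 0² = 1 + 0 + 0 = 1  — reached 1.

happy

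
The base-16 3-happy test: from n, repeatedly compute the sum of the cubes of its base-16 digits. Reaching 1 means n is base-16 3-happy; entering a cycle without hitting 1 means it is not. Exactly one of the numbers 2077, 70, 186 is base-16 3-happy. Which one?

2077: 2077 → 2710 → 1945 → 1801 → 1072 → 91 → 1456 → 1456  — repeats 1456 (not base-16 3-happy)
70: 70 → 280 → 514 → 16 → 1  — reaches 1 (base-16 3-happy)
186: 186 → 2331 → 2061 → 2709 → 1854 → 3114 → 2736 → 2331  — repeats 2331 (not base-16 3-happy)

70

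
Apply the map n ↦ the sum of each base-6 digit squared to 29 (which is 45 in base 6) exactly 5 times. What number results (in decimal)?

5

29 = (4,5)_6 → 4² + 5² = 41
41 = (1,0,5)_6 → 1² + 0² + 5² = 26
26 = (4,2)_6 → 4² + 2² = 20
20 = (3,2)_6 → 3² + 2² = 13
13 = (2,1)_6 → 2² + 1² = 5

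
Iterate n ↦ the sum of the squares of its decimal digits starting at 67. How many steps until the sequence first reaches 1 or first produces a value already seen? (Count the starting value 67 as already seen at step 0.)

10

67 → 6² + 7² = 85
85 → 8² + 5² = 89
89 → 8² + 9² = 145
145 → 1² + 4² + 5² = 42
42 → 4² + 2² = 20
20 → 2² + 0² = 4
4 → 4² = 16
16 → 1² + 6² = 37
37 → 3² + 7² = 58
58 → 5² + 8² = 89  — 89 repeats.
That took 10 steps.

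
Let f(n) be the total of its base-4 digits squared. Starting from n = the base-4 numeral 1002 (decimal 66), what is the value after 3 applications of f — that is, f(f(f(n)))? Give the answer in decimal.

4

66 = (1,0,0,2)_4 → 1² + 0² + 0² + 2² = 5
5 = (1,1)_4 → 1² + 1² = 2
2 = (2)_4 → 2² = 4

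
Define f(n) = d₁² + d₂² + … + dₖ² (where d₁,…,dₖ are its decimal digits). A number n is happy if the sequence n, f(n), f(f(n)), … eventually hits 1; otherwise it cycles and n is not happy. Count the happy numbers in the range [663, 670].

663: 663 → 81 → 65 → 61 → 37 → 58 → 89 → 145 → 42 → 20 → 4 → 16 → 37  — not happy
664: 664 → 88 → 128 → 69 → 117 → 51 → 26 → 40 → 16 → 37 → 58 → 89 → 145 → 42 → 20 → 4 → 16  — not happy
665: 665 → 97 → 130 → 10 → 1  — happy
666: 666 → 108 → 65 → 61 → 37 → 58 → 89 → 145 → 42 → 20 → 4 → 16 → 37  — not happy
667: 667 → 121 → 6 → 36 → 45 → 41 → 17 → 50 → 25 → 29 → 85 → 89 → 145 → 42 → 20 → 4 → 16 → 37 → 58 → 89  — not happy
668: 668 → 136 → 46 → 52 → 29 → 85 → 89 → 145 → 42 → 20 → 4 → 16 → 37 → 58 → 89  — not happy
669: 669 → 153 → 35 → 34 → 25 → 29 → 85 → 89 → 145 → 42 → 20 → 4 → 16 → 37 → 58 → 89  — not happy
670: 670 → 85 → 89 → 145 → 42 → 20 → 4 → 16 → 37 → 58 → 89  — not happy
happy: 665

1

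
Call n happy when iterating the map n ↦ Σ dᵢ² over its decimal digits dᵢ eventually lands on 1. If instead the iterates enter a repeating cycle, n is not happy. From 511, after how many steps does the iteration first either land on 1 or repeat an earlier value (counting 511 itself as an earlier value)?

511 → 5² + 1² + 1² = 27
27 → 2² + 7² = 53
53 → 5² + 3² = 34
34 → 3² + 4² = 25
25 → 2² + 5² = 29
29 → 2² + 9² = 85
85 → 8² + 5² = 89
89 → 8² + 9² = 145
145 → 1² + 4² + 5² = 42
42 → 4² + 2² = 20
20 → 2² + 0² = 4
4 → 4² = 16
16 → 1² + 6² = 37
37 → 3² + 7² = 58
58 → 5² + 8² = 89  — 89 repeats.
That took 15 steps.

15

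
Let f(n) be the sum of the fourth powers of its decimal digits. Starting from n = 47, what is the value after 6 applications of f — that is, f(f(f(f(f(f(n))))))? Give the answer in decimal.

47 → 4⁴ + 7⁴ = 2657
2657 → 2⁴ + 6⁴ + 5⁴ + 7⁴ = 4338
4338 → 4⁴ + 3⁴ + 3⁴ + 8⁴ = 4514
4514 → 4⁴ + 5⁴ + 1⁴ + 4⁴ = 1138
1138 → 1⁴ + 1⁴ + 3⁴ + 8⁴ = 4179
4179 → 4⁴ + 1⁴ + 7⁴ + 9⁴ = 9219

9219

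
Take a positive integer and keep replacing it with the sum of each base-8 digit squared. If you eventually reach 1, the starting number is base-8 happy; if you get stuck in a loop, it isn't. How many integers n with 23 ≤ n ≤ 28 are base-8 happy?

1

23: 23 → 53 → 61 → 74 → 6 → 36 → 32 → 16 → 4 → 16  (repeats 16)
24: 24 → 9 → 2 → 4 → 16 → 4  (repeats 4)
25: 25 → 10 → 5 → 25  (repeats 25)
26: 26 → 13 → 26  (repeats 26)
27: 27 → 18 → 8 → 1  (reaches 1)
28: 28 → 25 → 10 → 5 → 25  (repeats 25)
base-8 happy: 27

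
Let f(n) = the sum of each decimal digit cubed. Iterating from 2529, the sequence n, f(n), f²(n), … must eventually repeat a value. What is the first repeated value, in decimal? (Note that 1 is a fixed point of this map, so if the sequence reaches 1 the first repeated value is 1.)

2529 → 2³ + 5³ + 2³ + 9³ = 8 + 125 + 8 + 729 = 870
870 → 8³ + 7³ + 0³ = 512 + 343 + 0 = 855
855 → 8³ + 5³ + 5³ = 512 + 125 + 125 = 762
762 → 7³ + 6³ + 2³ = 343 + 216 + 8 = 567
567 → 5³ + 6³ + 7³ = 125 + 216 + 343 = 684
684 → 6³ + 8³ + 4³ = 216 + 512 + 64 = 792
792 → 7³ + 9³ + 2³ = 343 + 729 + 8 = 1080
1080 → 1³ + 0³ + 8³ + 0³ = 1 + 0 + 512 + 0 = 513
513 → 5³ + 1³ + 3³ = 125 + 1 + 27 = 153
153 → 1³ + 5³ + 3³ = 1 + 125 + 27 = 153  — 153 already appeared earlier.

153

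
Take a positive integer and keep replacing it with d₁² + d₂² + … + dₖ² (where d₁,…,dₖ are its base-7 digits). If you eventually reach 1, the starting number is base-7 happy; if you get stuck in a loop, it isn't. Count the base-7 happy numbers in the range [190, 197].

1

190: 190 → 46 → 52 → 10 → 10  — not base-7 happy
191: 191 → 49 → 1  — base-7 happy
192: 192 → 54 → 26 → 34 → 52 → 10 → 10  — not base-7 happy
193: 193 → 61 → 27 → 45 → 45  — not base-7 happy
194: 194 → 70 → 10 → 10  — not base-7 happy
195: 195 → 81 → 33 → 41 → 61 → 27 → 45 → 45  — not base-7 happy
196: 196 → 16 → 8 → 2 → 4 → 16  — not base-7 happy
197: 197 → 17 → 13 → 37 → 29 → 17  — not base-7 happy
base-7 happy: 191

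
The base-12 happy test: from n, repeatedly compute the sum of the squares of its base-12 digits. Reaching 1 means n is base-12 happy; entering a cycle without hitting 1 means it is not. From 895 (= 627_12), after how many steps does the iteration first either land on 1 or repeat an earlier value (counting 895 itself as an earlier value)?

895 = (6,2,7)_12 → 6² + 2² + 7² = 36 + 4 + 49 = 89
89 = (7,5)_12 → 7² + 5² = 49 + 25 = 74
74 = (6,2)_12 → 6² + 2² = 36 + 4 = 40
40 = (3,4)_12 → 3² + 4² = 9 + 16 = 25
25 = (2,1)_12 → 2² + 1² = 4 + 1 = 5
5 = (5)_12 → 5² = 25  — 25 repeats.
That took 6 steps.

6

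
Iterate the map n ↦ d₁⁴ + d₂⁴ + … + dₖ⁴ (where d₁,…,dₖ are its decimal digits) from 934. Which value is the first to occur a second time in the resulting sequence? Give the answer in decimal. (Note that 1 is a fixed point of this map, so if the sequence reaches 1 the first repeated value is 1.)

8208

934 → 6898
6898 → 16049
16049 → 8114
8114 → 4354
4354 → 1218
1218 → 4114
4114 → 514
514 → 882
882 → 8208
8208 → 8208  — 8208 already appeared earlier.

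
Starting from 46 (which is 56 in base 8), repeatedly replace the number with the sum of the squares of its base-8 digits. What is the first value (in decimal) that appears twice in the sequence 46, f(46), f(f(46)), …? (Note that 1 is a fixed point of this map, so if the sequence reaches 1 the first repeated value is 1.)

16

46 = (5,6)_8 → 5² + 6² = 61
61 = (7,5)_8 → 7² + 5² = 74
74 = (1,1,2)_8 → 1² + 1² + 2² = 6
6 = (6)_8 → 6² = 36
36 = (4,4)_8 → 4² + 4² = 32
32 = (4,0)_8 → 4² + 0² = 16
16 = (2,0)_8 → 2² + 0² = 4
4 = (4)_8 → 4² = 16  — 16 already appeared earlier.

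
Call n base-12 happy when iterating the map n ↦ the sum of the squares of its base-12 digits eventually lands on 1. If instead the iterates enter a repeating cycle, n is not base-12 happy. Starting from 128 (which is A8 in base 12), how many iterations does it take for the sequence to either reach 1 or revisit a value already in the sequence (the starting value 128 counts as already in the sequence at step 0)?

128 = (10,8)_12 → 10² + 8² = 164
164 = (1,1,8)_12 → 1² + 1² + 8² = 66
66 = (5,6)_12 → 5² + 6² = 61
61 = (5,1)_12 → 5² + 1² = 26
26 = (2,2)_12 → 2² + 2² = 8
8 = (8)_12 → 8² = 64
64 = (5,4)_12 → 5² + 4² = 41
41 = (3,5)_12 → 3² + 5² = 34
34 = (2,10)_12 → 2² + 10² = 104
104 = (8,8)_12 → 8² + 8² = 128  — 128 repeats.
That took 10 steps.

10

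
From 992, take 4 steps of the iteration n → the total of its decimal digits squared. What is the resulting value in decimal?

89

992 → 9² + 9² + 2² = 166
166 → 1² + 6² + 6² = 73
73 → 7² + 3² = 58
58 → 5² + 8² = 89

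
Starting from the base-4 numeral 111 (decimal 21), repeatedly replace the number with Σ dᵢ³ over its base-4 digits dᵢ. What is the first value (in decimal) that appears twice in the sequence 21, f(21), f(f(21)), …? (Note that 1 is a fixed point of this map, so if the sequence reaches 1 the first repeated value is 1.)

9

21 = (1,1,1)_4 → 3
3 = (3)_4 → 27
27 = (1,2,3)_4 → 36
36 = (2,1,0)_4 → 9
9 = (2,1)_4 → 9  — 9 already appeared earlier.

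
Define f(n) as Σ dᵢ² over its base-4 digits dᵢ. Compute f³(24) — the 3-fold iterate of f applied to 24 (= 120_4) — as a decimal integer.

4

24 = (1,2,0)_4 → 1² + 2² + 0² = 1 + 4 + 0 = 5
5 = (1,1)_4 → 1² + 1² = 1 + 1 = 2
2 = (2)_4 → 2² = 4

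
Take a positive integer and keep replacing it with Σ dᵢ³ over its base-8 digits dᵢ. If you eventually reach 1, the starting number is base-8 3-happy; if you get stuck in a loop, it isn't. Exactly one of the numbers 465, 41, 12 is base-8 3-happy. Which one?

12

465: 465 → 352 → 189 → 476 → 434 → 440 → 559 → 469 → 476  — repeats 476 (not base-8 3-happy)
41: 41 → 126 → 560 → 217 → 55 → 559 → 469 → 476 → 434 → 440 → 559  — repeats 559 (not base-8 3-happy)
12: 12 → 65 → 2 → 8 → 1  — reaches 1 (base-8 3-happy)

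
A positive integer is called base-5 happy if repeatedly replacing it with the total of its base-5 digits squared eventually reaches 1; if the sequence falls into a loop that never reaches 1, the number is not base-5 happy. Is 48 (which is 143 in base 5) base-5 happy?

48 = (1,4,3)_5 → 1² + 4² + 3² = 1 + 16 + 9 = 26
26 = (1,0,1)_5 → 1² + 0² + 1² = 1 + 0 + 1 = 2
2 = (2)_5 → 2² = 4
4 = (4)_5 → 4² = 16
16 = (3,1)_5 → 3² + 1² = 9 + 1 = 10
10 = (2,0)_5 → 2² + 0² = 4 + 0 = 4  — 4 already seen; the sequence cycles without reaching 1.

not base-5 happy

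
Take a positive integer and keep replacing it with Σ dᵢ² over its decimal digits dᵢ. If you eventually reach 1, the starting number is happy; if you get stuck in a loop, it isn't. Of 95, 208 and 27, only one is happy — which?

95: 95 → 106 → 37 → 58 → 89 → 145 → 42 → 20 → 4 → 16 → 37  — repeats 37 (not happy)
208: 208 → 68 → 100 → 1  — reaches 1 (happy)
27: 27 → 53 → 34 → 25 → 29 → 85 → 89 → 145 → 42 → 20 → 4 → 16 → 37 → 58 → 89  — repeats 89 (not happy)

208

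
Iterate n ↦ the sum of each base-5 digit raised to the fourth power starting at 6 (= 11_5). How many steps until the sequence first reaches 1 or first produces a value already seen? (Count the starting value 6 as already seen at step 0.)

14

6 = (1,1)_5 → 1⁴ + 1⁴ = 2
2 = (2)_5 → 2⁴ = 16
16 = (3,1)_5 → 3⁴ + 1⁴ = 82
82 = (3,1,2)_5 → 3⁴ + 1⁴ + 2⁴ = 98
98 = (3,4,3)_5 → 3⁴ + 4⁴ + 3⁴ = 418
418 = (3,1,3,3)_5 → 3⁴ + 1⁴ + 3⁴ + 3⁴ = 244
244 = (1,4,3,4)_5 → 1⁴ + 4⁴ + 3⁴ + 4⁴ = 594
594 = (4,3,3,4)_5 → 4⁴ + 3⁴ + 3⁴ + 4⁴ = 674
674 = (1,0,1,4,4)_5 → 1⁴ + 0⁴ + 1⁴ + 4⁴ + 4⁴ = 514
514 = (4,0,2,4)_5 → 4⁴ + 0⁴ + 2⁴ + 4⁴ = 528
528 = (4,1,0,3)_5 → 4⁴ + 1⁴ + 0⁴ + 3⁴ = 338
338 = (2,3,2,3)_5 → 2⁴ + 3⁴ + 2⁴ + 3⁴ = 194
194 = (1,2,3,4)_5 → 1⁴ + 2⁴ + 3⁴ + 4⁴ = 354
354 = (2,4,0,4)_5 → 2⁴ + 4⁴ + 0⁴ + 4⁴ = 528  — 528 repeats.
That took 14 steps.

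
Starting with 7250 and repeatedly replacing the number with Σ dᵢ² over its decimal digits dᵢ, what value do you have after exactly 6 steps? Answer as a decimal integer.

16

7250 → 7² + 2² + 5² + 0² = 49 + 4 + 25 + 0 = 78
78 → 7² + 8² = 49 + 64 = 113
113 → 1² + 1² + 3² = 1 + 1 + 9 = 11
11 → 1² + 1² = 1 + 1 = 2
2 → 2² = 4
4 → 4² = 16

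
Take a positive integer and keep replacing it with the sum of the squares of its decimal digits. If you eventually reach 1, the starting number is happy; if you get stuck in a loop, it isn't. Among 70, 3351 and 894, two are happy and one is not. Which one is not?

70: 70 → 49 → 97 → 130 → 10 → 1  — reaches 1 (happy)
3351: 3351 → 44 → 32 → 13 → 10 → 1  — reaches 1 (happy)
894: 894 → 161 → 38 → 73 → 58 → 89 → 145 → 42 → 20 → 4 → 16 → 37 → 58  — repeats 58 (not happy)

894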